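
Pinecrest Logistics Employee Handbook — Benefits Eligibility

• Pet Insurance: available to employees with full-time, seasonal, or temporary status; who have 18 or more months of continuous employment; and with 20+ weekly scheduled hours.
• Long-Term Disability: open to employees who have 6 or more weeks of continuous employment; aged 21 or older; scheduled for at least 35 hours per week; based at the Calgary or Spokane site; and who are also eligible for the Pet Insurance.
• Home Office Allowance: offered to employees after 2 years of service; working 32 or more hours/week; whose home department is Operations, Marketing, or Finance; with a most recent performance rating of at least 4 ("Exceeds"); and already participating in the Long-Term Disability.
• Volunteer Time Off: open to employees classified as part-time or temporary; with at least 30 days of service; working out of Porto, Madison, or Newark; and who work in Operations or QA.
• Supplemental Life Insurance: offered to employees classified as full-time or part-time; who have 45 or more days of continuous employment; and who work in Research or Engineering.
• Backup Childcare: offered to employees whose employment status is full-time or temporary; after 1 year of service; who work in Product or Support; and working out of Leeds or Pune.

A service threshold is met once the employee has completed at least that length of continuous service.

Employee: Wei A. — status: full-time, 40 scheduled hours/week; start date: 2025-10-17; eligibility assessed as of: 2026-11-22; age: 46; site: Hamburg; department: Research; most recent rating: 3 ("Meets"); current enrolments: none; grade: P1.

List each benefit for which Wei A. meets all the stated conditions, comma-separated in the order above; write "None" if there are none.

Service from 2025-10-17 to 2026-11-22: 401 days.
Pet Insurance — status full-time ✓; service 401 days < 18 months (≈540 days) ✗ → not eligible.
Long-Term Disability — service 401 days ≥ 6 weeks (≈42 days) ✓; age 46 ≥ 21 ✓; 40 hrs/wk ≥ 35 ✓; site Hamburg ✗ (not Calgary or Spokane) → not eligible.
Home Office Allowance — service 401 days < 2 years (≈730 days) ✗ → not eligible.
Volunteer Time Off — status full-time ✗ (requires part-time or temporary) → not eligible.
Supplemental Life Insurance — status full-time ✓; service 401 days ≥ 45 days ✓; dept Research ✓ → eligible.
Backup Childcare — status full-time ✓; service 401 days ≥ 1 year (≈365 days) ✓; dept Research ✗ → not eligible.

Supplemental Life Insurance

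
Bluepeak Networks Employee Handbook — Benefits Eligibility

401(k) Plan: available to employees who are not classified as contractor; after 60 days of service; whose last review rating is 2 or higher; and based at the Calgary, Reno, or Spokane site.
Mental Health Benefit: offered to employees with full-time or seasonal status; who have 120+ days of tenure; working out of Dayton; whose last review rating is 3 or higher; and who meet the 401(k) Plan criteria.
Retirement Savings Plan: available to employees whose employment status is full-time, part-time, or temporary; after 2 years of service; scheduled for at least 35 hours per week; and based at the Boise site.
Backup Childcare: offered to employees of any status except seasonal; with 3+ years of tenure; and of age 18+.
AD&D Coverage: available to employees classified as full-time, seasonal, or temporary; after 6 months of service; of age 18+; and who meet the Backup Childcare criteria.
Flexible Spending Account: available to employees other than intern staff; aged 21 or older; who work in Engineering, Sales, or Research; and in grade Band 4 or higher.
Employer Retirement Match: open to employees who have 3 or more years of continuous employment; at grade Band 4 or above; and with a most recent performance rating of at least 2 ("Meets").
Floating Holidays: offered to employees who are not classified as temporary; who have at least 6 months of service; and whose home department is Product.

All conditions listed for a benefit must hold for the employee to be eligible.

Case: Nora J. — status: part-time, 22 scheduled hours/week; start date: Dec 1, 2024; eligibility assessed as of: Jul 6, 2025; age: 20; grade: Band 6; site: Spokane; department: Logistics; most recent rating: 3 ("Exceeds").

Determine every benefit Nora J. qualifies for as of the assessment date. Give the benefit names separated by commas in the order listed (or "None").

Service from Dec 1, 2024 to Jul 6, 2025: 217 days.
401(k) Plan — status part-time ✓ (not excluded); service 217 days ≥ 60 days ✓; rating 3 ≥ 2 ✓; site Spokane ✓ → eligible.
Mental Health Benefit — status part-time ✗ (requires full-time or seasonal) → not eligible.
Retirement Savings Plan — status part-time ✓; service 217 days < 2 years (≈730 days) ✗ → not eligible.
Backup Childcare — status part-time ✓ (not excluded); service 217 days < 3 years (≈1095 days) ✗ → not eligible.
AD&D Coverage — status part-time ✗ (requires full-time, seasonal, or temporary) → not eligible.
Flexible Spending Account — status part-time ✓ (not excluded); age 20 < 21 ✗ → not eligible.
Employer Retirement Match — service 217 days < 3 years (≈1095 days) ✗ → not eligible.
Floating Holidays — status part-time ✓ (not excluded); service 217 days ≥ 6 months (≈180 days) ✓; dept Logistics ✗ → not eligible.

401(k) Plan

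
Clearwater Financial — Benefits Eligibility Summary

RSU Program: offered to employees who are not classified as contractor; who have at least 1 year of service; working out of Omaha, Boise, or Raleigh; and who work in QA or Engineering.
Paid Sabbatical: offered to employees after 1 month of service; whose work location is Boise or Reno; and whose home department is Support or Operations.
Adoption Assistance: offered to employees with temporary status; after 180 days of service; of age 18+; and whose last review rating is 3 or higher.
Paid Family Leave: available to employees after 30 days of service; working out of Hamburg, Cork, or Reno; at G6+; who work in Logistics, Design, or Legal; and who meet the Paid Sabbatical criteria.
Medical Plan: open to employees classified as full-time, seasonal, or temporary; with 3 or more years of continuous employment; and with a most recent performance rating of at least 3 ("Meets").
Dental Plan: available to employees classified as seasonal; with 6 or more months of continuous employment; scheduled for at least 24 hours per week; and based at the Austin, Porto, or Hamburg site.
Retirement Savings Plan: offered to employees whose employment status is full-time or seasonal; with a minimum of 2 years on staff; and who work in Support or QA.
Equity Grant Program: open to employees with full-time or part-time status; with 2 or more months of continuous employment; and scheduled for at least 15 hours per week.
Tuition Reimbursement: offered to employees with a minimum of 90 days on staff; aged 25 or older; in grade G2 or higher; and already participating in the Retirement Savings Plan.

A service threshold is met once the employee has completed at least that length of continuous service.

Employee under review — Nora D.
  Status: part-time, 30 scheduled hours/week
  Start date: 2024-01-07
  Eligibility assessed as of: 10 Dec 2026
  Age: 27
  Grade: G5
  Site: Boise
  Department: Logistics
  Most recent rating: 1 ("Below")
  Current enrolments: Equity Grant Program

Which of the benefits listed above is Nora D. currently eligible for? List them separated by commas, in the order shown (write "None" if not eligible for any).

Service from 2024-01-07 to 10 Dec 2026: 1068 days.
RSU Program — status part-time ✓ (not excluded); service 1068 days ≥ 1 year (≈365 days) ✓; site Boise ✓; dept Logistics ✗ → not eligible.
Paid Sabbatical — service 1068 days ≥ 1 month (≈30 days) ✓; site Boise ✓; dept Logistics ✗ → not eligible.
Adoption Assistance — status part-time ✗ (requires temporary) → not eligible.
Paid Family Leave — service 1068 days ≥ 30 days ✓; site Boise ✗ (not Hamburg, Cork, or Reno) → not eligible.
Medical Plan — status part-time ✗ (requires full-time, seasonal, or temporary) → not eligible.
Dental Plan — status part-time ✗ (requires seasonal) → not eligible.
Retirement Savings Plan — status part-time ✗ (requires full-time or seasonal) → not eligible.
Equity Grant Program — status part-time ✓; service 1068 days ≥ 2 months (≈60 days) ✓; 30 hrs/wk ≥ 15 ✓ → eligible.
Tuition Reimbursement — service 1068 days ≥ 90 days ✓; age 27 ≥ 25 ✓; grade G5 ≥ G2 ✓; not enrolled in Retirement Savings Plan ✗ → not eligible.

Equity Grant Program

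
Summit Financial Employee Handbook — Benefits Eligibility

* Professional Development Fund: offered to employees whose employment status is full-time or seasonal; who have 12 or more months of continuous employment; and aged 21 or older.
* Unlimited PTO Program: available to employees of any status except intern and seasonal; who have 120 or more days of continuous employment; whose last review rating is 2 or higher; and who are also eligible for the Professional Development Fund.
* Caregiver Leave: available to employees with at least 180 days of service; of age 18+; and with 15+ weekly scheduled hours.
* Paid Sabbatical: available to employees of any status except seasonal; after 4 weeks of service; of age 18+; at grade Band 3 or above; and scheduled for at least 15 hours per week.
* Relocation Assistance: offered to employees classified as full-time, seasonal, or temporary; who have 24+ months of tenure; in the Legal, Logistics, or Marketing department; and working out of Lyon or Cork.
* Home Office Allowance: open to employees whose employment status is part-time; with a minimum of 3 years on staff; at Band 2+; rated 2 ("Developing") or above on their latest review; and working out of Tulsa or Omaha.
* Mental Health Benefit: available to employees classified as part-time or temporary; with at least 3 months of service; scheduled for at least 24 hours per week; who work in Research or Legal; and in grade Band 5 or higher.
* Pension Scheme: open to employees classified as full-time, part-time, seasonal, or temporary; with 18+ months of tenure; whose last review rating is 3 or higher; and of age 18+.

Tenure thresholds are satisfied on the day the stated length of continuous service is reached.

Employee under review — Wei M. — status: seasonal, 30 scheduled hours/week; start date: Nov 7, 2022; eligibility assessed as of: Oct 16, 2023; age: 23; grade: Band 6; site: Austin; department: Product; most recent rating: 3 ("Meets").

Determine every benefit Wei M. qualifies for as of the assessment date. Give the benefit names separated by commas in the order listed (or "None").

Service from Nov 7, 2022 to Oct 16, 2023: 343 days.
Professional Development Fund — status seasonal ✓; service 343 days < 12 months (≈360 days) ✗ → not eligible.
Unlimited PTO Program — status seasonal ✗ (excluded) → not eligible.
Caregiver Leave — service 343 days ≥ 180 days ✓; age 23 ≥ 18 ✓; 30 hrs/wk ≥ 15 ✓ → eligible.
Paid Sabbatical — status seasonal ✗ (excluded) → not eligible.
Relocation Assistance — status seasonal ✓; service 343 days < 24 months (≈720 days) ✗ → not eligible.
Home Office Allowance — status seasonal ✗ (requires part-time) → not eligible.
Mental Health Benefit — status seasonal ✗ (requires part-time or temporary) → not eligible.
Pension Scheme — status seasonal ✓; service 343 days < 18 months (≈540 days) ✗ → not eligible.

Caregiver Leave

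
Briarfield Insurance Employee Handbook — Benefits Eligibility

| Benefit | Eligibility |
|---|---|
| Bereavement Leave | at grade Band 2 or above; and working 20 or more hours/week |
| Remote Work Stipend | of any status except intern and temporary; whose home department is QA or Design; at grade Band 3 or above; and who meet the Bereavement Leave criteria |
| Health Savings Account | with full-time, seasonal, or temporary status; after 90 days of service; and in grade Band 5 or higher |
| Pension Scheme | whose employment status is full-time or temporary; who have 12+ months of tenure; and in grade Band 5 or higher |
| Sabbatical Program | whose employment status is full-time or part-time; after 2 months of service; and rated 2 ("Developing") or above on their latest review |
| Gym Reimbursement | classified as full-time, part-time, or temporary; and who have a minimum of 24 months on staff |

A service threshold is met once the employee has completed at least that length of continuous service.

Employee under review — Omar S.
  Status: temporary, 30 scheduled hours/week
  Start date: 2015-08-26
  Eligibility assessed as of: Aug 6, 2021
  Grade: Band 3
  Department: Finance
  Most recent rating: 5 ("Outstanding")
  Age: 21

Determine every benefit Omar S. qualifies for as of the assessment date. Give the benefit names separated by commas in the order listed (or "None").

Bereavement Leave, Gym Reimbursement

Service from 2015-08-26 to Aug 6, 2021: 2172 days.
Bereavement Leave — grade Band 3 ≥ Band 2 ✓; 30 hrs/wk ≥ 20 ✓ → eligible.
Remote Work Stipend — status temporary ✗ (excluded) → not eligible.
Health Savings Account — status temporary ✓; service 2172 days ≥ 90 days ✓; grade Band 3 < Band 5 ✗ → not eligible.
Pension Scheme — status temporary ✓; service 2172 days ≥ 12 months (≈360 days) ✓; grade Band 3 < Band 5 ✗ → not eligible.
Sabbatical Program — status temporary ✗ (requires full-time or part-time) → not eligible.
Gym Reimbursement — status temporary ✓; service 2172 days ≥ 24 months (≈720 days) ✓ → eligible.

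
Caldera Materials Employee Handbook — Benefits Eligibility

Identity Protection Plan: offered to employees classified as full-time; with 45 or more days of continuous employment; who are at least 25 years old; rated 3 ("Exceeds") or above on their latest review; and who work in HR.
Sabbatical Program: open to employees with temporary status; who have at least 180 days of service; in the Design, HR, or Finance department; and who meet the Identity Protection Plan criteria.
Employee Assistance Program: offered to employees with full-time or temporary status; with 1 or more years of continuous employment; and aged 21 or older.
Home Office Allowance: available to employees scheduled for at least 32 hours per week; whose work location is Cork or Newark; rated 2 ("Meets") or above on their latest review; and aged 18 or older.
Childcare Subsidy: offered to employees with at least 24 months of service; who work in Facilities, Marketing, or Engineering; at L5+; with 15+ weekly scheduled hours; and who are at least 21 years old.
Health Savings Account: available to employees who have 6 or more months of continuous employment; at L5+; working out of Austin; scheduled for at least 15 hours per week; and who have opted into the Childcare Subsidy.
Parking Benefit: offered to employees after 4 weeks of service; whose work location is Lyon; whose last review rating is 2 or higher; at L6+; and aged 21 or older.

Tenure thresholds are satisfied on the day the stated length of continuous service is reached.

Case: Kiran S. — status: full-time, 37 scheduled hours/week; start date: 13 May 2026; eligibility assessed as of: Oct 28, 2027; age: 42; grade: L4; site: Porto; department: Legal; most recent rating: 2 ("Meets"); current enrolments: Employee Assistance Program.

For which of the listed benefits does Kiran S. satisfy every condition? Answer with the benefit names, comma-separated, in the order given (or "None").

Service from 13 May 2026 to Oct 28, 2027: 533 days.
Identity Protection Plan — status full-time ✓; service 533 days ≥ 45 days ✓; age 42 ≥ 25 ✓; rating 2 < 3 ✗ → not eligible.
Sabbatical Program — status full-time ✗ (requires temporary) → not eligible.
Employee Assistance Program — status full-time ✓; service 533 days ≥ 1 year (≈365 days) ✓; age 42 ≥ 21 ✓ → eligible.
Home Office Allowance — 37 hrs/wk ≥ 32 ✓; site Porto ✗ (not Cork or Newark) → not eligible.
Childcare Subsidy — service 533 days < 24 months (≈720 days) ✗ → not eligible.
Health Savings Account — service 533 days ≥ 6 months (≈180 days) ✓; grade L4 < L5 ✗ → not eligible.
Parking Benefit — service 533 days ≥ 4 weeks (≈28 days) ✓; site Porto ✗ (not Lyon) → not eligible.

Employee Assistance Program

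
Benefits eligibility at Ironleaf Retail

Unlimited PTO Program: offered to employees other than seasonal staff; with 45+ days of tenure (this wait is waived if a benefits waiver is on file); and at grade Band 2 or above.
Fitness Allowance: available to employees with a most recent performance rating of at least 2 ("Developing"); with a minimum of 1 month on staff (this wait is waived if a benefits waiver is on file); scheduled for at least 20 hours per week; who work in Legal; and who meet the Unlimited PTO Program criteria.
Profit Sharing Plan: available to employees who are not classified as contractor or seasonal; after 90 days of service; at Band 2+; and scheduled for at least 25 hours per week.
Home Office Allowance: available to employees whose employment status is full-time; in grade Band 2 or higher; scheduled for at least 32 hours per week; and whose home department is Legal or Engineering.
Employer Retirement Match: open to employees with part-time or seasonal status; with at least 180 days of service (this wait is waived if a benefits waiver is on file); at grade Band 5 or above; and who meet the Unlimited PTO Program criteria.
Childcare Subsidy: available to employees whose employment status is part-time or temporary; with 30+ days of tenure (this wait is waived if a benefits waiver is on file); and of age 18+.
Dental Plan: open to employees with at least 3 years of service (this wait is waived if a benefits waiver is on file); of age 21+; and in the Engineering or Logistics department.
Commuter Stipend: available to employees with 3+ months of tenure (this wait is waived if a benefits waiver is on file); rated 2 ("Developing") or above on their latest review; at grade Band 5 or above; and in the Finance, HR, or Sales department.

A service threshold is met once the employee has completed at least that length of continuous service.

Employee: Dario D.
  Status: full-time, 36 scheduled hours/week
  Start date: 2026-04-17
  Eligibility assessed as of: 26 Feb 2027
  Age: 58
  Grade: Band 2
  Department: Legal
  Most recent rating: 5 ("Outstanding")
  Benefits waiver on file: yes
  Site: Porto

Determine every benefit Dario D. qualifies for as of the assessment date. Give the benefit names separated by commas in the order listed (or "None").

Service from 2026-04-17 to 26 Feb 2027: 315 days.
Unlimited PTO Program — status full-time ✓ (not excluded); benefits waiver on file ✓; grade Band 2 ≥ Band 2 ✓ → eligible.
Fitness Allowance — rating 5 ≥ 2 ✓; benefits waiver on file ✓; 36 hrs/wk ≥ 20 ✓; dept Legal ✓; eligible for Unlimited PTO Program ✓ → eligible.
Profit Sharing Plan — status full-time ✓ (not excluded); service 315 days ≥ 90 days ✓; grade Band 2 ≥ Band 2 ✓; 36 hrs/wk ≥ 25 ✓ → eligible.
Home Office Allowance — status full-time ✓; grade Band 2 ≥ Band 2 ✓; 36 hrs/wk ≥ 32 ✓; dept Legal ✓ → eligible.
Employer Retirement Match — status full-time ✗ (requires part-time or seasonal) → not eligible.
Childcare Subsidy — status full-time ✗ (requires part-time or temporary) → not eligible.
Dental Plan — benefits waiver on file ✓; age 58 ≥ 21 ✓; dept Legal ✗ → not eligible.
Commuter Stipend — benefits waiver on file ✓; rating 5 ≥ 2 ✓; grade Band 2 < Band 5 ✗ → not eligible.

Unlimited PTO Program, Fitness Allowance, Profit Sharing Plan, Home Office Allowance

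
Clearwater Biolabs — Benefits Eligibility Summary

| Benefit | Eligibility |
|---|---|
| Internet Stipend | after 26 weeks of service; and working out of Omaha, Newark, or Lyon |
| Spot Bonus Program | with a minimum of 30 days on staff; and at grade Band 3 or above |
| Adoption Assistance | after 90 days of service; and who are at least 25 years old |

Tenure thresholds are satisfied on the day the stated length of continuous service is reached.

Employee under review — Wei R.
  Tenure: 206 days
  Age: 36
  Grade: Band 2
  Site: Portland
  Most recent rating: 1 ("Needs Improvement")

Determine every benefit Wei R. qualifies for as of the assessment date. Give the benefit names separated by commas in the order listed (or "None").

Internet Stipend — service 206 days ≥ 26 weeks (≈182 days) ✓; site Portland ✗ (not Omaha, Newark, or Lyon) → not eligible.
Spot Bonus Program — service 206 days ≥ 30 days ✓; grade Band 2 < Band 3 ✗ → not eligible.
Adoption Assistance — service 206 days ≥ 90 days ✓; age 36 ≥ 25 ✓ → eligible.

Adoption Assistance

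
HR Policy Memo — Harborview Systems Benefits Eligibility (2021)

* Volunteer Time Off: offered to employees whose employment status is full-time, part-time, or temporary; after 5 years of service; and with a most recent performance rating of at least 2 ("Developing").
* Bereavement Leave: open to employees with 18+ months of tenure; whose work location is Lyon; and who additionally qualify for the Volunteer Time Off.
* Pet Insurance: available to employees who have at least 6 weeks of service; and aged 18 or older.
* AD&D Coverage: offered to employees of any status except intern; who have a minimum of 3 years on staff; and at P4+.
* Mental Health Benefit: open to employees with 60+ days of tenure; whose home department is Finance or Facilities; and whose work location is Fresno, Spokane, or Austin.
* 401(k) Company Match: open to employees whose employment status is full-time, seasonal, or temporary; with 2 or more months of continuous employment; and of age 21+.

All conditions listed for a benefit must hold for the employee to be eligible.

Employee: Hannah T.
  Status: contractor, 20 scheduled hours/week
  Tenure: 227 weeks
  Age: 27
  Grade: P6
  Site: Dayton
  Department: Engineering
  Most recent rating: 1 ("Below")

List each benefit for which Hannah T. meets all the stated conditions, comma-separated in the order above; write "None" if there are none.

Volunteer Time Off — status contractor ✗ (requires full-time, part-time, or temporary) → not eligible.
Bereavement Leave — service 227 weeks ≥ 18 months (≈540 days) ✓; site Dayton ✗ (not Lyon) → not eligible.
Pet Insurance — service 227 weeks ≥ 6 weeks ✓; age 27 ≥ 18 ✓ → eligible.
AD&D Coverage — status contractor ✓ (not excluded); service 227 weeks ≥ 3 years (≈1095 days) ✓; grade P6 ≥ P4 ✓ → eligible.
Mental Health Benefit — service 227 weeks ≥ 60 days ✓; dept Engineering ✗ → not eligible.
401(k) Company Match — status contractor ✗ (requires full-time, seasonal, or temporary) → not eligible.

Pet Insurance, AD&D Coverage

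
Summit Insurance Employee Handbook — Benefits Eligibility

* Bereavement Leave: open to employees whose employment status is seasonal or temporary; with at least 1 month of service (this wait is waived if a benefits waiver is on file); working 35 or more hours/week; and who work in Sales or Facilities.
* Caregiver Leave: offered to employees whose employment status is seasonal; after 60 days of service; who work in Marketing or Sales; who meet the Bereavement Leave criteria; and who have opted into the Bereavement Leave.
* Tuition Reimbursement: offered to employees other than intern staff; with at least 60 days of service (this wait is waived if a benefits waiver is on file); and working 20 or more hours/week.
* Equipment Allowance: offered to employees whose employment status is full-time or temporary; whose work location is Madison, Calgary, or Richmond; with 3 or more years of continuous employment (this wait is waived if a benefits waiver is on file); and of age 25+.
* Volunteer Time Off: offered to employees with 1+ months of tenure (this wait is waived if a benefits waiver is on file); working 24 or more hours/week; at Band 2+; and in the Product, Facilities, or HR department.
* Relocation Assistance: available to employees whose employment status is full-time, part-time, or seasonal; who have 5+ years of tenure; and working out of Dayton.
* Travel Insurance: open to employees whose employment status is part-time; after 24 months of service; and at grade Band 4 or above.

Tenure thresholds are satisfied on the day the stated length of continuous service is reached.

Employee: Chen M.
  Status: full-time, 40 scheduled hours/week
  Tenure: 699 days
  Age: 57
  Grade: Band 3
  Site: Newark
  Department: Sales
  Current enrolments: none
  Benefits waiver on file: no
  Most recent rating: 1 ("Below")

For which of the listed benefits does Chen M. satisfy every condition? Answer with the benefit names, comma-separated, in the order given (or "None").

Bereavement Leave — status full-time ✗ (requires seasonal or temporary) → not eligible.
Caregiver Leave — status full-time ✗ (requires seasonal) → not eligible.
Tuition Reimbursement — status full-time ✓ (not excluded); no waiver, service 699 days ≥ 60 days ✓; 40 hrs/wk ≥ 20 ✓ → eligible.
Equipment Allowance — status full-time ✓; site Newark ✗ (not Madison, Calgary, or Richmond) → not eligible.
Volunteer Time Off — no waiver, service 699 days ≥ 1 month (≈30 days) ✓; 40 hrs/wk ≥ 24 ✓; grade Band 3 ≥ Band 2 ✓; dept Sales ✗ → not eligible.
Relocation Assistance — status full-time ✓; service 699 days < 5 years (≈1825 days) ✗ → not eligible.
Travel Insurance — status full-time ✗ (requires part-time) → not eligible.

Tuition Reimbursement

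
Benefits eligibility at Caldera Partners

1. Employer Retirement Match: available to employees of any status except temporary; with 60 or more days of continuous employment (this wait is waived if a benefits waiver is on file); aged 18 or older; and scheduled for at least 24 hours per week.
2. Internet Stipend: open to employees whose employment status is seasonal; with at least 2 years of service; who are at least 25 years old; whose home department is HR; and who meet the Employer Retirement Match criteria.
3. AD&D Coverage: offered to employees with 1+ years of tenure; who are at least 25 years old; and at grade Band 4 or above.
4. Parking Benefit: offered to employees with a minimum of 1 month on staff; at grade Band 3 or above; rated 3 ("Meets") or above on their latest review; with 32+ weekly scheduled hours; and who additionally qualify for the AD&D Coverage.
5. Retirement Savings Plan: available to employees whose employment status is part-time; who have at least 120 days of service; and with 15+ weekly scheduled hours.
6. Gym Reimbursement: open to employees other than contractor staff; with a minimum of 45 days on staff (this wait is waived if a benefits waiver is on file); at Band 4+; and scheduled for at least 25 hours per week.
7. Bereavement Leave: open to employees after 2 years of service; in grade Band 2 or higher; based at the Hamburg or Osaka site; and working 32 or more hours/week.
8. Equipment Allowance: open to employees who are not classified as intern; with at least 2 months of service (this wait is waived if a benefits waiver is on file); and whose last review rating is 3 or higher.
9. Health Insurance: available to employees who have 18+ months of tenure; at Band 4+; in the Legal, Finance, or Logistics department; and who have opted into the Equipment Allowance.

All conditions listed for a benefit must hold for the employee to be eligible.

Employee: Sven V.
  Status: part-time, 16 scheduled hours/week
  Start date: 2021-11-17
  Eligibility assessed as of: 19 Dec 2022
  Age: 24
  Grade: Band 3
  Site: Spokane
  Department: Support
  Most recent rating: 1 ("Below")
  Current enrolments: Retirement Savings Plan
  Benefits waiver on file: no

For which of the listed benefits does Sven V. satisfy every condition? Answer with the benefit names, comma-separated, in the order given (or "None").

Retirement Savings Plan

Service from 2021-11-17 to 19 Dec 2022: 397 days.
Employer Retirement Match — status part-time ✓ (not excluded); no waiver, service 397 days ≥ 60 days ✓; age 24 ≥ 18 ✓; 16 hrs/wk < 24 ✗ → not eligible.
Internet Stipend — status part-time ✗ (requires seasonal) → not eligible.
AD&D Coverage — service 397 days ≥ 1 year (≈365 days) ✓; age 24 < 25 ✗ → not eligible.
Parking Benefit — service 397 days ≥ 1 month (≈30 days) ✓; grade Band 3 ≥ Band 3 ✓; rating 1 < 3 ✗ → not eligible.
Retirement Savings Plan — status part-time ✓; service 397 days ≥ 120 days ✓; 16 hrs/wk ≥ 15 ✓ → eligible.
Gym Reimbursement — status part-time ✓ (not excluded); no waiver, service 397 days ≥ 45 days ✓; grade Band 3 < Band 4 ✗ → not eligible.
Bereavement Leave — service 397 days < 2 years (≈730 days) ✗ → not eligible.
Equipment Allowance — status part-time ✓ (not excluded); no waiver, service 397 days ≥ 2 months (≈60 days) ✓; rating 1 < 3 ✗ → not eligible.
Health Insurance — service 397 days < 18 months (≈540 days) ✗ → not eligible.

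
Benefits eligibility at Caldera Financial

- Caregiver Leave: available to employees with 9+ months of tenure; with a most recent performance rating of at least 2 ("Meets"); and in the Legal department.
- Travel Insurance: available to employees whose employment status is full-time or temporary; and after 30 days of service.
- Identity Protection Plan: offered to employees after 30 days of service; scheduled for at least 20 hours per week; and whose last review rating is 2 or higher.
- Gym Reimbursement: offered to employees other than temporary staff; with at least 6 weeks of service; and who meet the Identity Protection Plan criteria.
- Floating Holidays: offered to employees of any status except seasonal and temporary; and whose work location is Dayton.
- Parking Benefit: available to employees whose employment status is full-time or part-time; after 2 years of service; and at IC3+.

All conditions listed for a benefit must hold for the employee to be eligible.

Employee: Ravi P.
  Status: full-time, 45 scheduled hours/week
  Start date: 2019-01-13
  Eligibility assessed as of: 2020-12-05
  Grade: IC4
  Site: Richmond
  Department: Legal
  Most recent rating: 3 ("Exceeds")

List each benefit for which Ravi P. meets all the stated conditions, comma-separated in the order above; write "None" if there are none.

Service from 2019-01-13 to 2020-12-05: 692 days.
Caregiver Leave — service 692 days ≥ 9 months (≈270 days) ✓; rating 3 ≥ 2 ✓; dept Legal ✓ → eligible.
Travel Insurance — status full-time ✓; service 692 days ≥ 30 days ✓ → eligible.
Identity Protection Plan — service 692 days ≥ 30 days ✓; 45 hrs/wk ≥ 20 ✓; rating 3 ≥ 2 ✓ → eligible.
Gym Reimbursement — status full-time ✓ (not excluded); service 692 days ≥ 6 weeks (≈42 days) ✓; eligible for Identity Protection Plan ✓ → eligible.
Floating Holidays — status full-time ✓ (not excluded); site Richmond ✗ (not Dayton) → not eligible.
Parking Benefit — status full-time ✓; service 692 days < 2 years (≈730 days) ✗ → not eligible.

Caregiver Leave, Travel Insurance, Identity Protection Plan, Gym Reimbursement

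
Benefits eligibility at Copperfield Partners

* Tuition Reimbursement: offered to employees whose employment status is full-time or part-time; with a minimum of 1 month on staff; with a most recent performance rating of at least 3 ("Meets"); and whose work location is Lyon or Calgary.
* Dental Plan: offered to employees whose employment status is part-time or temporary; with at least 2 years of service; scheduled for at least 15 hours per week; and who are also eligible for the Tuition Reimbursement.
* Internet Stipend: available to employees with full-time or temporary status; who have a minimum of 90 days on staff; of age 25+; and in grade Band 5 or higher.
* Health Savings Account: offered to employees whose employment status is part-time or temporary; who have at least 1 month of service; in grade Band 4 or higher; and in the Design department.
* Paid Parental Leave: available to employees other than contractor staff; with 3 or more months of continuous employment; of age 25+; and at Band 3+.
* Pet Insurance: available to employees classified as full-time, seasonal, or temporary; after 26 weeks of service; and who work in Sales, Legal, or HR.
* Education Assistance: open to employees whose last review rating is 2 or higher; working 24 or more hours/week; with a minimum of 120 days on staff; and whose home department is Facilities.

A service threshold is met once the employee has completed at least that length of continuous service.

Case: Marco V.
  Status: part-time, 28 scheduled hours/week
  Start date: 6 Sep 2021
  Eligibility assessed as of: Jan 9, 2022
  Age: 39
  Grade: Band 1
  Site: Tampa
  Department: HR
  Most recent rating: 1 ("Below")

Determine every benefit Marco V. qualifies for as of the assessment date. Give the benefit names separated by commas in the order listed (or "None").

Service from 6 Sep 2021 to Jan 9, 2022: 125 days.
Tuition Reimbursement — status part-time ✓; service 125 days ≥ 1 month (≈30 days) ✓; rating 1 < 3 ✗ → not eligible.
Dental Plan — status part-time ✓; service 125 days < 2 years (≈730 days) ✗ → not eligible.
Internet Stipend — status part-time ✗ (requires full-time or temporary) → not eligible.
Health Savings Account — status part-time ✓; service 125 days ≥ 1 month (≈30 days) ✓; grade Band 1 < Band 4 ✗ → not eligible.
Paid Parental Leave — status part-time ✓ (not excluded); service 125 days ≥ 3 months (≈90 days) ✓; age 39 ≥ 25 ✓; grade Band 1 < Band 3 ✗ → not eligible.
Pet Insurance — status part-time ✗ (requires full-time, seasonal, or temporary) → not eligible.
Education Assistance — rating 1 < 2 ✗ → not eligible.

None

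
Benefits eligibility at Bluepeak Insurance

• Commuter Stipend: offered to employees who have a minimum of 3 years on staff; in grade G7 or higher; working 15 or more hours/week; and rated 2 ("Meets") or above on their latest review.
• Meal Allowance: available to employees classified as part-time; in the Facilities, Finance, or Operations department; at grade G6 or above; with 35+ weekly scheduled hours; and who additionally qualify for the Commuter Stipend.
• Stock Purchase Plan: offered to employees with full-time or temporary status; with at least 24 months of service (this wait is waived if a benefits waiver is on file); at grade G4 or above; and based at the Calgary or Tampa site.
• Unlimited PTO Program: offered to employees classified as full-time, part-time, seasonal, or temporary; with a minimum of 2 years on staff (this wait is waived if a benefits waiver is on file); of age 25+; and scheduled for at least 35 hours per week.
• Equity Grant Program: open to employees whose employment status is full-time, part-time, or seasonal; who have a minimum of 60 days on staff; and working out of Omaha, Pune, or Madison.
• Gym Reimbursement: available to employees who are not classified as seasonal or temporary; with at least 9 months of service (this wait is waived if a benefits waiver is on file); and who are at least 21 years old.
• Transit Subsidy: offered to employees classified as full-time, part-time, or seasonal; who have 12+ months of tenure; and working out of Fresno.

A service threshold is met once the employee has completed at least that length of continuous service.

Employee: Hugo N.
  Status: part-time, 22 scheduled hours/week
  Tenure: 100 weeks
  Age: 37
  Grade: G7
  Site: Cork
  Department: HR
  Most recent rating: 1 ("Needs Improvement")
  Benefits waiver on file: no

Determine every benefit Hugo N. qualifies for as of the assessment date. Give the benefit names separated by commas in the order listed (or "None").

Commuter Stipend — service 100 weeks < 3 years (≈1095 days) ✗ → not eligible.
Meal Allowance — status part-time ✓; dept HR ✗ → not eligible.
Stock Purchase Plan — status part-time ✗ (requires full-time or temporary) → not eligible.
Unlimited PTO Program — status part-time ✓; no waiver, service 100 weeks < 2 years (≈730 days) ✗ → not eligible.
Equity Grant Program — status part-time ✓; service 100 weeks ≥ 60 days ✓; site Cork ✗ (not Omaha, Pune, or Madison) → not eligible.
Gym Reimbursement — status part-time ✓ (not excluded); no waiver, service 100 weeks ≥ 9 months (≈270 days) ✓; age 37 ≥ 21 ✓ → eligible.
Transit Subsidy — status part-time ✓; service 100 weeks ≥ 12 months (≈360 days) ✓; site Cork ✗ (not Fresno) → not eligible.

Gym Reimbursement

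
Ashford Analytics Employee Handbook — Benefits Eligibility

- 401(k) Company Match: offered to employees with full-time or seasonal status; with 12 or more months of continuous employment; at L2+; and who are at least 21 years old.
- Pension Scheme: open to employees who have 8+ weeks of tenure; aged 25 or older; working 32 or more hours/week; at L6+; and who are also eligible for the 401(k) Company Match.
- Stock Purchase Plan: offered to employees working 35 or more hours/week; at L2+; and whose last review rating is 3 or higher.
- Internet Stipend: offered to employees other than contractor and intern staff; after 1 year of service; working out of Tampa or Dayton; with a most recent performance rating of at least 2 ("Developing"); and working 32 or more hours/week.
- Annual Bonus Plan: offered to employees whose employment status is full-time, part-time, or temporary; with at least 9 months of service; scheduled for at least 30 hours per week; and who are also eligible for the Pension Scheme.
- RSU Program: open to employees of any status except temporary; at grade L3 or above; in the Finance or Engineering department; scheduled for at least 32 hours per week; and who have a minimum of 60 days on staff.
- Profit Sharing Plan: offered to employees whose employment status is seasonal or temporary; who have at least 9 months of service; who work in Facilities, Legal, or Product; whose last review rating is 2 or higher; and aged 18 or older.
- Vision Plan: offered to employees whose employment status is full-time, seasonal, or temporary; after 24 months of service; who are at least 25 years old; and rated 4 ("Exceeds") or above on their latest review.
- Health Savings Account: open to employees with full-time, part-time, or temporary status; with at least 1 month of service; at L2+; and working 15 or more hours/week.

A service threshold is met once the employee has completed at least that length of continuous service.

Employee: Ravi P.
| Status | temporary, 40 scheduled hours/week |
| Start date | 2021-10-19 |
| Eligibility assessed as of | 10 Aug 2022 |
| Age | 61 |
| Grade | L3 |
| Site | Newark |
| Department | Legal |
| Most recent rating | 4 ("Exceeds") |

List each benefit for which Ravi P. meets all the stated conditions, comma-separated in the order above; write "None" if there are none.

Service from 2021-10-19 to 10 Aug 2022: 295 days.
401(k) Company Match — status temporary ✗ (requires full-time or seasonal) → not eligible.
Pension Scheme — service 295 days ≥ 8 weeks (≈56 days) ✓; age 61 ≥ 25 ✓; 40 hrs/wk ≥ 32 ✓; grade L3 < L6 ✗ → not eligible.
Stock Purchase Plan — 40 hrs/wk ≥ 35 ✓; grade L3 ≥ L2 ✓; rating 4 ≥ 3 ✓ → eligible.
Internet Stipend — status temporary ✓ (not excluded); service 295 days < 1 year (≈365 days) ✗ → not eligible.
Annual Bonus Plan — status temporary ✓; service 295 days ≥ 9 months (≈270 days) ✓; 40 hrs/wk ≥ 30 ✓; not eligible for Pension Scheme ✗ → not eligible.
RSU Program — status temporary ✗ (excluded) → not eligible.
Profit Sharing Plan — status temporary ✓; service 295 days ≥ 9 months (≈270 days) ✓; dept Legal ✓; rating 4 ≥ 2 ✓; age 61 ≥ 18 ✓ → eligible.
Vision Plan — status temporary ✓; service 295 days < 24 months (≈720 days) ✗ → not eligible.
Health Savings Account — status temporary ✓; service 295 days ≥ 1 month (≈30 days) ✓; grade L3 ≥ L2 ✓; 40 hrs/wk ≥ 15 ✓ → eligible.

Stock Purchase Plan, Profit Sharing Plan, Health Savings Account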